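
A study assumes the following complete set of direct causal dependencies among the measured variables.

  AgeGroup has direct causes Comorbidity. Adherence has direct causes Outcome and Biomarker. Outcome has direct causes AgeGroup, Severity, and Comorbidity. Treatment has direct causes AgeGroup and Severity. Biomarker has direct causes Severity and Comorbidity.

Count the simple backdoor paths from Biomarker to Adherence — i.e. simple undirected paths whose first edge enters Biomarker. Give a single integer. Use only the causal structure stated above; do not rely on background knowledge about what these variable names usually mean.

6

A backdoor path from Biomarker to Adherence is any simple undirected path whose first edge points into Biomarker (i.e. leaves Biomarker via a parent).
Parents of Biomarker: {Comorbidity, Severity}.
Enumerating:
  P1: Biomarker <- Comorbidity -> AgeGroup -> Treatment <- Severity -> Outcome -> Adherence
  P2: Biomarker <- Comorbidity -> AgeGroup -> Outcome -> Adherence
  P3: Biomarker <- Comorbidity -> Outcome -> Adherence
  P4: Biomarker <- Severity -> Treatment <- AgeGroup <- Comorbidity -> Outcome -> Adherence
  P5: Biomarker <- Severity -> Treatment <- AgeGroup -> Outcome -> Adherence
  P6: Biomarker <- Severity -> Outcome -> Adherence
That exhausts the simple backdoor paths. Count: 6.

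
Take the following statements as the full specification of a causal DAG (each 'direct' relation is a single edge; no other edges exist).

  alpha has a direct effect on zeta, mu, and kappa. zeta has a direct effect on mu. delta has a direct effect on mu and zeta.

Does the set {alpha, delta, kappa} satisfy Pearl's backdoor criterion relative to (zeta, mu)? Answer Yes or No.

Backdoor paths from zeta to mu (paths whose first edge points into zeta):
  P1: zeta <- alpha -> mu
  P2: zeta <- delta -> mu
Condition 1 (no descendant of zeta in the set): holds — descendants of zeta are {mu}; none are in {alpha, delta, kappa}.
Condition 2 (every backdoor path blocked by {alpha, delta, kappa}):
  P1: blocked at fork node alpha ∈ conditioning set.
  P2: blocked at fork node delta ∈ conditioning set.
{alpha, delta, kappa} satisfies the backdoor criterion.

Yes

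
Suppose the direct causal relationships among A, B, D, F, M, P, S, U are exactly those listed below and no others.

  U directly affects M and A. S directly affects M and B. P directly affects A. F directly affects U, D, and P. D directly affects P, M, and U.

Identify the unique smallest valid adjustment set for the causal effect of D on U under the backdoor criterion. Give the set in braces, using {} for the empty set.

Variables eligible for adjustment (non-descendants of D, excluding D and U): {B, F, S}.
Backdoor paths from D to U:
  P1: D <- F -> U
  P2: D <- F -> P -> A <- U
The empty set is not sufficient: P1 (D <- F -> U) has no collider blocking it and no conditioned non-collider, so it is open.
Try {F}:
  P1: blocked at fork node F ∈ conditioning set.
  P2: blocked at fork node F ∈ conditioning set.
{F} contains no descendant of D and blocks every backdoor path.
No other singleton works — e.g. {S} leaves P1 open — so {F} is the unique smallest valid adjustment set.

{F}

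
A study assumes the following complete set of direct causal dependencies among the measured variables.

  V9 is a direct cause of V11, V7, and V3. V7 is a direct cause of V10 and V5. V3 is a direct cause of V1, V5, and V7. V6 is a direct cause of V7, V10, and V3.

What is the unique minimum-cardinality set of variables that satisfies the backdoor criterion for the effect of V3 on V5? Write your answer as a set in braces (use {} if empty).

Variables eligible for adjustment (non-descendants of V3, excluding V3 and V5): {V11, V6, V9}.
Backdoor paths from V3 to V5:
  P1: V3 <- V6 -> V7 -> V5
  P2: V3 <- V6 -> V10 <- V7 -> V5
  P3: V3 <- V9 -> V7 -> V5
The empty set is not sufficient: P1 (V3 <- V6 -> V7 -> V5) has no collider blocking it and no conditioned non-collider, so it is open.
Try {V6, V9}:
  P1: blocked at fork node V6 ∈ conditioning set.
  P2: blocked at fork node V6 ∈ conditioning set.
  P3: blocked at fork node V9 ∈ conditioning set.
{V6, V9} contains no descendant of V3 and blocks every backdoor path.
Every element of {V6, V9} is needed (dropping V6 leaves P1 open; dropping V9 leaves P3 open), so no proper subset is valid.
Among all size-2 subsets of the eligible variables, only {V6, V9} blocks every backdoor path, so it is the unique smallest valid adjustment set.

{V6, V9}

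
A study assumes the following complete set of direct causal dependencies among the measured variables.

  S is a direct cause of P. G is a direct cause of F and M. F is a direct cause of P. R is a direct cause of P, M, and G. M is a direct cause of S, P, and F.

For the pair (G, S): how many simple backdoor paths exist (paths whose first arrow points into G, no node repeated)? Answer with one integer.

A backdoor path from G to S is any simple undirected path whose first edge points into G (i.e. leaves G via a parent).
Parents of G: {R}.
Enumerating:
  P1: G <- R -> M -> F -> P <- S
  P2: G <- R -> M -> S
  P3: G <- R -> M -> P <- S
  P4: G <- R -> P <- M -> S
  P5: G <- R -> P <- F <- M -> S
  P6: G <- R -> P <- S
That exhausts the simple backdoor paths. Count: 6.

6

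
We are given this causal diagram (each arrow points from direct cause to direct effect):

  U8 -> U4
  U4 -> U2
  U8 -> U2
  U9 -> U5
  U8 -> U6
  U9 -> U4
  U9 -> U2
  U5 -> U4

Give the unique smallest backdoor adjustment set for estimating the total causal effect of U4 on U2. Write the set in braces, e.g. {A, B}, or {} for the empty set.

{U8, U9}

Variables eligible for adjustment (non-descendants of U4, excluding U4 and U2): {U5, U6, U8, U9}.
Backdoor paths from U4 to U2:
  P1: U4 <- U9 -> U2
  P2: U4 <- U5 <- U9 -> U2
  P3: U4 <- U8 -> U2
The empty set is not sufficient: P1 (U4 <- U9 -> U2) has no collider blocking it and no conditioned non-collider, so it is open.
Try {U8, U9}:
  P1: blocked at fork node U9 ∈ conditioning set.
  P2: blocked at fork node U9 ∈ conditioning set.
  P3: blocked at fork node U8 ∈ conditioning set.
{U8, U9} contains no descendant of U4 and blocks every backdoor path.
Every element of {U8, U9} is needed (dropping U8 leaves P3 open; dropping U9 leaves P1 open), so no proper subset is valid.
Among all size-2 subsets of the eligible variables, only {U8, U9} blocks every backdoor path, so it is the unique smallest valid adjustment set.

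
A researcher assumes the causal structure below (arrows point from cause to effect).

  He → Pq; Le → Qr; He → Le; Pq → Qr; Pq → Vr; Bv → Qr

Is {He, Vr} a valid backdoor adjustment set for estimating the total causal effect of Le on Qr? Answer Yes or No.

Backdoor paths from Le to Qr (paths whose first edge points into Le):
  P1: Le <- He -> Pq -> Qr
Condition 1 (no descendant of Le in the set): holds — descendants of Le are {Qr}; none are in {He, Vr}.
Condition 2 (every backdoor path blocked by {He, Vr}):
  P1: blocked at fork node He ∈ conditioning set.
{He, Vr} satisfies the backdoor criterion.

Yes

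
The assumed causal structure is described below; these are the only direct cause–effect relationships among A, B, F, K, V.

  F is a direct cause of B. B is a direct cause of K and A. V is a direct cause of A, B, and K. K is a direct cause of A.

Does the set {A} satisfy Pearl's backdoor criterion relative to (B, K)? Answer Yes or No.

No

Backdoor paths from B to K (paths whose first edge points into B):
  P1: B <- V -> K
  P2: B <- V -> A <- K
Condition 1 (no descendant of B in the set): FAILS — A is a descendant of B.
Condition 2 (every backdoor path blocked by {A}):
  P1: open — no interior node is in the conditioning set.
  P2: open — collider(s) A are conditioned on (or have a conditioned descendant) and no non-collider on the path is in the set.
{A} does not satisfy the backdoor criterion.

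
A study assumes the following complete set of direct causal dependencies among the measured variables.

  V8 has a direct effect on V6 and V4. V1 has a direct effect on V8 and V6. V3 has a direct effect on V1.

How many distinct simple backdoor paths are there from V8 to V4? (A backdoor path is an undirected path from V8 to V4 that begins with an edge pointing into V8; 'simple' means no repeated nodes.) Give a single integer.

A backdoor path from V8 to V4 is any simple undirected path whose first edge points into V8 (i.e. leaves V8 via a parent).
Parents of V8: {V1}.
No simple path from any parent of V8 reaches V4 without revisiting V8, so there are no backdoor paths.

0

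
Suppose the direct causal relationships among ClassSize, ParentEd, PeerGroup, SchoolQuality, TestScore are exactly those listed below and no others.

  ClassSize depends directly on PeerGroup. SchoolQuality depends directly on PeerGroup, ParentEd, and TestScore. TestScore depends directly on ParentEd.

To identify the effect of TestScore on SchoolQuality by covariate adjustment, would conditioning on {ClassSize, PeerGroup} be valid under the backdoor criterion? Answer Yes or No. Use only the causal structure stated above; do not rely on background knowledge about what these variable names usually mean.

No

Backdoor paths from TestScore to SchoolQuality (paths whose first edge points into TestScore):
  P1: TestScore <- ParentEd -> SchoolQuality
Condition 1 (no descendant of TestScore in the set): holds — descendants of TestScore are {SchoolQuality}; none are in {ClassSize, PeerGroup}.
Condition 2 (every backdoor path blocked by {ClassSize, PeerGroup}):
  P1: open — no interior node is in the conditioning set.
{ClassSize, PeerGroup} does not satisfy the backdoor criterion.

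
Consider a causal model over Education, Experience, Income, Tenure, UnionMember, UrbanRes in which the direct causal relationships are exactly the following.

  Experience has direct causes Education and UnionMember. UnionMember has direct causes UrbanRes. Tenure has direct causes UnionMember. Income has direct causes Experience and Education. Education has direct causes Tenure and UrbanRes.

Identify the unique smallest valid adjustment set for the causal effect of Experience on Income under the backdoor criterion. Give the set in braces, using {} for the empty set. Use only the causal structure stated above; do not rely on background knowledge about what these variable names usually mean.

{Education}

Variables eligible for adjustment (non-descendants of Experience, excluding Experience and Income): {Education, Tenure, UnionMember, UrbanRes}.
Backdoor paths from Experience to Income:
  P1: Experience <- UnionMember <- UrbanRes -> Education -> Income
  P2: Experience <- UnionMember -> Tenure -> Education -> Income
  P3: Experience <- Education -> Income
The empty set is not sufficient: P1 (Experience <- UnionMember <- UrbanRes -> Education -> Income) has no collider blocking it and no conditioned non-collider, so it is open.
Try {Education}:
  P1: blocked at chain node Education ∈ conditioning set.
  P2: blocked at chain node Education ∈ conditioning set.
  P3: blocked at fork node Education ∈ conditioning set.
{Education} contains no descendant of Experience and blocks every backdoor path.
No other singleton works — e.g. {UrbanRes} leaves P2 open — so {Education} is the unique smallest valid adjustment set.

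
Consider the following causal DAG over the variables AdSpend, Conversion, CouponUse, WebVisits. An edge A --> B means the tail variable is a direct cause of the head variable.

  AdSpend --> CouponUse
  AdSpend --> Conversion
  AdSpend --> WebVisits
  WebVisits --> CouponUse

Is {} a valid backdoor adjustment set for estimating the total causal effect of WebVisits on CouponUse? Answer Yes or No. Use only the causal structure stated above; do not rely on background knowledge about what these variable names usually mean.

No

Backdoor paths from WebVisits to CouponUse (paths whose first edge points into WebVisits):
  P1: WebVisits <- AdSpend -> CouponUse
Condition 1 (no descendant of WebVisits in the set): holds — descendants of WebVisits are {CouponUse}; none are in {}.
Condition 2 (every backdoor path blocked by {}):
  P1: open — no interior node is in the conditioning set.
{} does not satisfy the backdoor criterion.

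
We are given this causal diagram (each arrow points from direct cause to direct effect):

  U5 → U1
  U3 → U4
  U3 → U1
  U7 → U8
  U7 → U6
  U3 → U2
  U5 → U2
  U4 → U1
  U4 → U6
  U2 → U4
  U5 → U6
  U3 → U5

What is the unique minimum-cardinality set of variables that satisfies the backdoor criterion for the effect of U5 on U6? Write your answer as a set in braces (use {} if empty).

{U3}

Variables eligible for adjustment (non-descendants of U5, excluding U5 and U6): {U3, U7, U8}.
Backdoor paths from U5 to U6:
  P1: U5 <- U3 -> U2 -> U4 -> U6
  P2: U5 <- U3 -> U4 -> U6
  P3: U5 <- U3 -> U1 <- U4 -> U6
The empty set is not sufficient: P1 (U5 <- U3 -> U2 -> U4 -> U6) has no collider blocking it and no conditioned non-collider, so it is open.
Try {U3}:
  P1: blocked at fork node U3 ∈ conditioning set.
  P2: blocked at fork node U3 ∈ conditioning set.
  P3: blocked at fork node U3 ∈ conditioning set.
{U3} contains no descendant of U5 and blocks every backdoor path.
No other singleton works — e.g. {U7} leaves P1 open — so {U3} is the unique smallest valid adjustment set.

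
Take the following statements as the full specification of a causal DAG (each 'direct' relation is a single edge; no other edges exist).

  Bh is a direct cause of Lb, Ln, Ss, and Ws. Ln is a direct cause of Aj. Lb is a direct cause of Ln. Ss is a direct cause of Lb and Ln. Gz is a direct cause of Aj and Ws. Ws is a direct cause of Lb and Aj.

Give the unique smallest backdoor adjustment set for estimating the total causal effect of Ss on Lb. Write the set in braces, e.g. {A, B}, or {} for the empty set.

Variables eligible for adjustment (non-descendants of Ss, excluding Ss and Lb): {Bh, Gz, Ws}.
Backdoor paths from Ss to Lb:
  P1: Ss <- Bh -> Ws <- Gz -> Aj <- Ln <- Lb
  P2: Ss <- Bh -> Ws -> Lb
  P3: Ss <- Bh -> Ws -> Aj <- Ln <- Lb
  P4: Ss <- Bh -> Lb
  P5: Ss <- Bh -> Ln <- Lb
  P6: Ss <- Bh -> Ln -> Aj <- Gz -> Ws -> Lb
  P7: Ss <- Bh -> Ln -> Aj <- Ws -> Lb
The empty set is not sufficient: P2 (Ss <- Bh -> Ws -> Lb) has no collider blocking it and no conditioned non-collider, so it is open.
Try {Bh}:
  P1: blocked at fork node Bh ∈ conditioning set.
  P2: blocked at fork node Bh ∈ conditioning set.
  P3: blocked at fork node Bh ∈ conditioning set.
  P4: blocked at fork node Bh ∈ conditioning set.
  P5: blocked at fork node Bh ∈ conditioning set.
  P6: blocked at fork node Bh ∈ conditioning set.
  P7: blocked at fork node Bh ∈ conditioning set.
{Bh} contains no descendant of Ss and blocks every backdoor path.
No other singleton works — e.g. {Gz} leaves P2 open — so {Bh} is the unique smallest valid adjustment set.

{Bh}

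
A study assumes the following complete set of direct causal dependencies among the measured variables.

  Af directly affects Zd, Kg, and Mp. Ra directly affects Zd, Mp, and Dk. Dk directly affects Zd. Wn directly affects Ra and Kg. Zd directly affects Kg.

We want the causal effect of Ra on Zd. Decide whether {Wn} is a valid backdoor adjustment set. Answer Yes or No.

Backdoor paths from Ra to Zd (paths whose first edge points into Ra):
  P1: Ra <- Wn -> Kg <- Af -> Zd
  P2: Ra <- Wn -> Kg <- Zd
Condition 1 (no descendant of Ra in the set): holds — descendants of Ra are {Dk, Kg, Mp, Zd}; none are in {Wn}.
Condition 2 (every backdoor path blocked by {Wn}):
  P1: blocked at fork node Wn ∈ conditioning set.
  P2: blocked at fork node Wn ∈ conditioning set.
{Wn} satisfies the backdoor criterion.

Yes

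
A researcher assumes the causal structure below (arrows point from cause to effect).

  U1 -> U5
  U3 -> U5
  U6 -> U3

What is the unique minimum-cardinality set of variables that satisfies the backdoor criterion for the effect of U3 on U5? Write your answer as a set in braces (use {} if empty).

{}

Variables eligible for adjustment (non-descendants of U3, excluding U3 and U5): {U1, U6}.
Backdoor paths from U3 to U5:
  (none)
With no backdoor paths the empty set already satisfies the criterion, and it is trivially minimal.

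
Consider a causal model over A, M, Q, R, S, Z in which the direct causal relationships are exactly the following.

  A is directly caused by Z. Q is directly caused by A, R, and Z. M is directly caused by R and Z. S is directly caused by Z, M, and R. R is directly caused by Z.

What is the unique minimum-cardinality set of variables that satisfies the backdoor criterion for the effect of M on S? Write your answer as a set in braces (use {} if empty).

Variables eligible for adjustment (non-descendants of M, excluding M and S): {A, Q, R, Z}.
Backdoor paths from M to S:
  P1: M <- Z -> R -> S
  P2: M <- Z -> S
  P3: M <- Z -> A -> Q <- R -> S
  P4: M <- Z -> Q <- R -> S
  P5: M <- R <- Z -> S
  P6: M <- R -> S
  P7: M <- R -> Q <- Z -> S
  P8: M <- R -> Q <- A <- Z -> S
The empty set is not sufficient: P1 (M <- Z -> R -> S) has no collider blocking it and no conditioned non-collider, so it is open.
Try {R, Z}:
  P1: blocked at fork node Z ∈ conditioning set.
  P2: blocked at fork node Z ∈ conditioning set.
  P3: blocked at fork node Z ∈ conditioning set.
  P4: blocked at fork node Z ∈ conditioning set.
  P5: blocked at chain node R ∈ conditioning set.
  P6: blocked at fork node R ∈ conditioning set.
  P7: blocked at fork node R ∈ conditioning set.
  P8: blocked at fork node R ∈ conditioning set.
{R, Z} contains no descendant of M and blocks every backdoor path.
Every element of {R, Z} is needed (dropping R leaves P6 open; dropping Z leaves P2 open), so no proper subset is valid.
Among all size-2 subsets of the eligible variables, only {R, Z} blocks every backdoor path, so it is the unique smallest valid adjustment set.

{R, Z}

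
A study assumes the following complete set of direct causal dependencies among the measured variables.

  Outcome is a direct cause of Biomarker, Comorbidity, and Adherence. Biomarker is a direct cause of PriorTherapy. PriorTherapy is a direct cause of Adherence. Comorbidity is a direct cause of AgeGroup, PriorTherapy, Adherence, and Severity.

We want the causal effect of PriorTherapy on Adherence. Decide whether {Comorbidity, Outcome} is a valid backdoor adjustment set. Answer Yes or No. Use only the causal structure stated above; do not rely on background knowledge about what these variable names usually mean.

Yes

Backdoor paths from PriorTherapy to Adherence (paths whose first edge points into PriorTherapy):
  P1: PriorTherapy <- Comorbidity <- Outcome -> Adherence
  P2: PriorTherapy <- Comorbidity -> Adherence
  P3: PriorTherapy <- Biomarker <- Outcome -> Comorbidity -> Adherence
  P4: PriorTherapy <- Biomarker <- Outcome -> Adherence
Condition 1 (no descendant of PriorTherapy in the set): holds — descendants of PriorTherapy are {Adherence}; none are in {Comorbidity, Outcome}.
Condition 2 (every backdoor path blocked by {Comorbidity, Outcome}):
  P1: blocked at chain node Comorbidity ∈ conditioning set.
  P2: blocked at fork node Comorbidity ∈ conditioning set.
  P3: blocked at fork node Outcome ∈ conditioning set.
  P4: blocked at fork node Outcome ∈ conditioning set.
{Comorbidity, Outcome} satisfies the backdoor criterion.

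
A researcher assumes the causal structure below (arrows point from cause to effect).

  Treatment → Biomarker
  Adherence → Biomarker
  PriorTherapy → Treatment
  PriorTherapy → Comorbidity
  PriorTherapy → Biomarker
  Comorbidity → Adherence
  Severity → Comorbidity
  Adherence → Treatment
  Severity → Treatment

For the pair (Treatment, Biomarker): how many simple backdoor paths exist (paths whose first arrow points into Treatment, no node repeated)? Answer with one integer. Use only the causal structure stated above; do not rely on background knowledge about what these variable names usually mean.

A backdoor path from Treatment to Biomarker is any simple undirected path whose first edge points into Treatment (i.e. leaves Treatment via a parent).
Parents of Treatment: {Adherence, PriorTherapy, Severity}.
Enumerating:
  P1: Treatment <- Severity -> Comorbidity <- PriorTherapy -> Biomarker
  P2: Treatment <- Severity -> Comorbidity -> Adherence -> Biomarker
  P3: Treatment <- PriorTherapy -> Comorbidity -> Adherence -> Biomarker
  P4: Treatment <- PriorTherapy -> Biomarker
  P5: Treatment <- Adherence <- Comorbidity <- PriorTherapy -> Biomarker
  P6: Treatment <- Adherence -> Biomarker
That exhausts the simple backdoor paths. Count: 6.

6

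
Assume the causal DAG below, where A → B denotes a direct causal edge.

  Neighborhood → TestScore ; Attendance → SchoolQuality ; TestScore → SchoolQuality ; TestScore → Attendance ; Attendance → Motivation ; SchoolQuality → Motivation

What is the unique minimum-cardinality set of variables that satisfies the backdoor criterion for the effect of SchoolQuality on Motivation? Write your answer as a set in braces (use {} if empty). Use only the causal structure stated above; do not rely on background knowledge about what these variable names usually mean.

Variables eligible for adjustment (non-descendants of SchoolQuality, excluding SchoolQuality and Motivation): {Attendance, Neighborhood, TestScore}.
Backdoor paths from SchoolQuality to Motivation:
  P1: SchoolQuality <- TestScore -> Attendance -> Motivation
  P2: SchoolQuality <- Attendance -> Motivation
The empty set is not sufficient: P1 (SchoolQuality <- TestScore -> Attendance -> Motivation) has no collider blocking it and no conditioned non-collider, so it is open.
Try {Attendance}:
  P1: blocked at chain node Attendance ∈ conditioning set.
  P2: blocked at fork node Attendance ∈ conditioning set.
{Attendance} contains no descendant of SchoolQuality and blocks every backdoor path.
No other singleton works — e.g. {Neighborhood} leaves P1 open — so {Attendance} is the unique smallest valid adjustment set.

{Attendance}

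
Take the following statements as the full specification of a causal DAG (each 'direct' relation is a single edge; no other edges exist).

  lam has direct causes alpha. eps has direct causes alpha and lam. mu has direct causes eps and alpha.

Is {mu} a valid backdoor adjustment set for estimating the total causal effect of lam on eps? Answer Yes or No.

No

Backdoor paths from lam to eps (paths whose first edge points into lam):
  P1: lam <- alpha -> eps
  P2: lam <- alpha -> mu <- eps
Condition 1 (no descendant of lam in the set): FAILS — mu is a descendant of lam.
Condition 2 (every backdoor path blocked by {mu}):
  P1: open — no interior node is in the conditioning set.
  P2: open — collider(s) mu are conditioned on (or have a conditioned descendant) and no non-collider on the path is in the set.
{mu} does not satisfy the backdoor criterion.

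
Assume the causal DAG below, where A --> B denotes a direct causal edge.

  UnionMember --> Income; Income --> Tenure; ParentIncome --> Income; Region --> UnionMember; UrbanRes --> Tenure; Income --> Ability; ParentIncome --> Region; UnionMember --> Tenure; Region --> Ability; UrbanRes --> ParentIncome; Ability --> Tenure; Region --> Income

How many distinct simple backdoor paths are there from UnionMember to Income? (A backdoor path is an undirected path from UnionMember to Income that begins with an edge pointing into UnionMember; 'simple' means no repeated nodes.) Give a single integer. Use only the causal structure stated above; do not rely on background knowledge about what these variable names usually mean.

A backdoor path from UnionMember to Income is any simple undirected path whose first edge points into UnionMember (i.e. leaves UnionMember via a parent).
Parents of UnionMember: {Region}.
Enumerating:
  P1: UnionMember <- Region <- ParentIncome <- UrbanRes -> Tenure <- Income
  P2: UnionMember <- Region <- ParentIncome <- UrbanRes -> Tenure <- Ability <- Income
  P3: UnionMember <- Region <- ParentIncome -> Income
  P4: UnionMember <- Region -> Income
  P5: UnionMember <- Region -> Ability <- Income
  P6: UnionMember <- Region -> Ability -> Tenure <- UrbanRes -> ParentIncome -> Income
  P7: UnionMember <- Region -> Ability -> Tenure <- Income
That exhausts the simple backdoor paths. Count: 7.

7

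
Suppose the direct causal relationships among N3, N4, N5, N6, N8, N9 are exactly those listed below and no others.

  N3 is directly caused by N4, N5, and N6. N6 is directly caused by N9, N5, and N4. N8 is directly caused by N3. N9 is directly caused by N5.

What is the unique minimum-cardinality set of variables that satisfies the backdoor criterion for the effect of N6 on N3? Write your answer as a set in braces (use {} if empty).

{N4, N5}

Variables eligible for adjustment (non-descendants of N6, excluding N6 and N3): {N4, N5, N9}.
Backdoor paths from N6 to N3:
  P1: N6 <- N5 -> N3
  P2: N6 <- N9 <- N5 -> N3
  P3: N6 <- N4 -> N3
The empty set is not sufficient: P1 (N6 <- N5 -> N3) has no collider blocking it and no conditioned non-collider, so it is open.
Try {N4, N5}:
  P1: blocked at fork node N5 ∈ conditioning set.
  P2: blocked at fork node N5 ∈ conditioning set.
  P3: blocked at fork node N4 ∈ conditioning set.
{N4, N5} contains no descendant of N6 and blocks every backdoor path.
Every element of {N4, N5} is needed (dropping N4 leaves P3 open; dropping N5 leaves P1 open), so no proper subset is valid.
Among all size-2 subsets of the eligible variables, only {N4, N5} blocks every backdoor path, so it is the unique smallest valid adjustment set.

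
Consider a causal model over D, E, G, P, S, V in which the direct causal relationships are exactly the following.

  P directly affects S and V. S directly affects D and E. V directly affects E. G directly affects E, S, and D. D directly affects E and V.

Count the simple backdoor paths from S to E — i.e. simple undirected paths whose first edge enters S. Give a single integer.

6

A backdoor path from S to E is any simple undirected path whose first edge points into S (i.e. leaves S via a parent).
Parents of S: {G, P}.
Enumerating:
  P1: S <- P -> V <- D <- G -> E
  P2: S <- P -> V <- D -> E
  P3: S <- P -> V -> E
  P4: S <- G -> D -> V -> E
  P5: S <- G -> D -> E
  P6: S <- G -> E
That exhausts the simple backdoor paths. Count: 6.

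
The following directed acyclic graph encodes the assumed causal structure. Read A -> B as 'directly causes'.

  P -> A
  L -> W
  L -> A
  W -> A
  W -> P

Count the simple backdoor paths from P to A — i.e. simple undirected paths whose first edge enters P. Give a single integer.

2

A backdoor path from P to A is any simple undirected path whose first edge points into P (i.e. leaves P via a parent).
Parents of P: {W}.
Enumerating:
  P1: P <- W <- L -> A
  P2: P <- W -> A
That exhausts the simple backdoor paths. Count: 2.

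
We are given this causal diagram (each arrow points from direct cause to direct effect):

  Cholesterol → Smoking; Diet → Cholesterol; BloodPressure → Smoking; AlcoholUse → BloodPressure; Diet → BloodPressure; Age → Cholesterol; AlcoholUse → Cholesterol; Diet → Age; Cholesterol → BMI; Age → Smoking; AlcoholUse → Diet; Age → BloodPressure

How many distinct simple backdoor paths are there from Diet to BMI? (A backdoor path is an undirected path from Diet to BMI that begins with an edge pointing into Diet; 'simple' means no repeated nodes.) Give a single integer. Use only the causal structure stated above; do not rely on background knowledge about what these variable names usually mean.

5

A backdoor path from Diet to BMI is any simple undirected path whose first edge points into Diet (i.e. leaves Diet via a parent).
Parents of Diet: {AlcoholUse}.
Enumerating:
  P1: Diet <- AlcoholUse -> Cholesterol -> BMI
  P2: Diet <- AlcoholUse -> BloodPressure <- Age -> Cholesterol -> BMI
  P3: Diet <- AlcoholUse -> BloodPressure <- Age -> Smoking <- Cholesterol -> BMI
  P4: Diet <- AlcoholUse -> BloodPressure -> Smoking <- Age -> Cholesterol -> BMI
  P5: Diet <- AlcoholUse -> BloodPressure -> Smoking <- Cholesterol -> BMI
That exhausts the simple backdoor paths. Count: 5.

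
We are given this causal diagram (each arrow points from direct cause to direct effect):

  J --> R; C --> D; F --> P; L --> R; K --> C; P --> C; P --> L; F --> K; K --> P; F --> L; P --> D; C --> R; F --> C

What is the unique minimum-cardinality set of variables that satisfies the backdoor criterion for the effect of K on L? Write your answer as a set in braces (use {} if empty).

{F}

Variables eligible for adjustment (non-descendants of K, excluding K and L): {F, J}.
Backdoor paths from K to L:
  P1: K <- F -> P -> L
  P2: K <- F -> P -> C -> R <- L
  P3: K <- F -> P -> D <- C -> R <- L
  P4: K <- F -> L
  P5: K <- F -> C <- P -> L
  P6: K <- F -> C -> R <- L
  P7: K <- F -> C -> D <- P -> L
The empty set is not sufficient: P1 (K <- F -> P -> L) has no collider blocking it and no conditioned non-collider, so it is open.
Try {F}:
  P1: blocked at fork node F ∈ conditioning set.
  P2: blocked at fork node F ∈ conditioning set.
  P3: blocked at fork node F ∈ conditioning set.
  P4: blocked at fork node F ∈ conditioning set.
  P5: blocked at fork node F ∈ conditioning set.
  P6: blocked at fork node F ∈ conditioning set.
  P7: blocked at fork node F ∈ conditioning set.
{F} contains no descendant of K and blocks every backdoor path.
No other singleton works — e.g. {J} leaves P1 open — so {F} is the unique smallest valid adjustment set.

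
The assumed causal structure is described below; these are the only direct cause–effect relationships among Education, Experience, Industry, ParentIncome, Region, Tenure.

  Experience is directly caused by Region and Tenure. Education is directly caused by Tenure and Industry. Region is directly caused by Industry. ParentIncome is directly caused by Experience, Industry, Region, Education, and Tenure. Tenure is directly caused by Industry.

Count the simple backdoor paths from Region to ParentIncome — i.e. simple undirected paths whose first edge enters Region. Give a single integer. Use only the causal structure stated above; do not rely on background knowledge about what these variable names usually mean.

A backdoor path from Region to ParentIncome is any simple undirected path whose first edge points into Region (i.e. leaves Region via a parent).
Parents of Region: {Industry}.
Enumerating:
  P1: Region <- Industry -> Tenure -> Experience -> ParentIncome
  P2: Region <- Industry -> Tenure -> Education -> ParentIncome
  P3: Region <- Industry -> Tenure -> ParentIncome
  P4: Region <- Industry -> Education <- Tenure -> Experience -> ParentIncome
  P5: Region <- Industry -> Education <- Tenure -> ParentIncome
  P6: Region <- Industry -> Education -> ParentIncome
  P7: Region <- Industry -> ParentIncome
That exhausts the simple backdoor paths. Count: 7.

7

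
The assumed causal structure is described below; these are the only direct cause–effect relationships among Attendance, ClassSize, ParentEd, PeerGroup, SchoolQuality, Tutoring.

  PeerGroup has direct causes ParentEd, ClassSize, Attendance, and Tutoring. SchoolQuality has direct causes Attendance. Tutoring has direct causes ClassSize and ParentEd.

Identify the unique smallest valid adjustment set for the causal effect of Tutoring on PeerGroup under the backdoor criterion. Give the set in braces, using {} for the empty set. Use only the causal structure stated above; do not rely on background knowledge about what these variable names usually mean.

Variables eligible for adjustment (non-descendants of Tutoring, excluding Tutoring and PeerGroup): {Attendance, ClassSize, ParentEd, SchoolQuality}.
Backdoor paths from Tutoring to PeerGroup:
  P1: Tutoring <- ParentEd -> PeerGroup
  P2: Tutoring <- ClassSize -> PeerGroup
The empty set is not sufficient: P1 (Tutoring <- ParentEd -> PeerGroup) has no collider blocking it and no conditioned non-collider, so it is open.
Try {ClassSize, ParentEd}:
  P1: blocked at fork node ParentEd ∈ conditioning set.
  P2: blocked at fork node ClassSize ∈ conditioning set.
{ClassSize, ParentEd} contains no descendant of Tutoring and blocks every backdoor path.
Every element of {ClassSize, ParentEd} is needed (dropping ClassSize leaves P2 open; dropping ParentEd leaves P1 open), so no proper subset is valid.
Among all size-2 subsets of the eligible variables, only {ClassSize, ParentEd} blocks every backdoor path, so it is the unique smallest valid adjustment set.

{ClassSize, ParentEd}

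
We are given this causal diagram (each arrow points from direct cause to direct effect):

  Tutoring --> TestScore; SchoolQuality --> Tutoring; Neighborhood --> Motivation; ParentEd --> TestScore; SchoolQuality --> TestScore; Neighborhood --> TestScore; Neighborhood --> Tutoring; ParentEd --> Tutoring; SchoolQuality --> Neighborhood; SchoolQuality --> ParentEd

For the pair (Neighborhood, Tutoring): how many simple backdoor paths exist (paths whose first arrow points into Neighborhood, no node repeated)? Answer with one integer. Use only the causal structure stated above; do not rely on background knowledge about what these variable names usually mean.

A backdoor path from Neighborhood to Tutoring is any simple undirected path whose first edge points into Neighborhood (i.e. leaves Neighborhood via a parent).
Parents of Neighborhood: {SchoolQuality}.
Enumerating:
  P1: Neighborhood <- SchoolQuality -> ParentEd -> Tutoring
  P2: Neighborhood <- SchoolQuality -> ParentEd -> TestScore <- Tutoring
  P3: Neighborhood <- SchoolQuality -> Tutoring
  P4: Neighborhood <- SchoolQuality -> TestScore <- ParentEd -> Tutoring
  P5: Neighborhood <- SchoolQuality -> TestScore <- Tutoring
That exhausts the simple backdoor paths. Count: 5.

5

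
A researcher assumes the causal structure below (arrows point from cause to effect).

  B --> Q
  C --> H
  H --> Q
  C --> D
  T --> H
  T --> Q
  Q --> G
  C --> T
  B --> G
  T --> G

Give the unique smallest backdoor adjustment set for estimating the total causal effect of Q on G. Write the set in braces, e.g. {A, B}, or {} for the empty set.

Variables eligible for adjustment (non-descendants of Q, excluding Q and G): {B, C, D, H, T}.
Backdoor paths from Q to G:
  P1: Q <- T -> G
  P2: Q <- B -> G
  P3: Q <- H <- C -> T -> G
  P4: Q <- H <- T -> G
The empty set is not sufficient: P1 (Q <- T -> G) has no collider blocking it and no conditioned non-collider, so it is open.
Try {B, T}:
  P1: blocked at fork node T ∈ conditioning set.
  P2: blocked at fork node B ∈ conditioning set.
  P3: blocked at chain node T ∈ conditioning set.
  P4: blocked at fork node T ∈ conditioning set.
{B, T} contains no descendant of Q and blocks every backdoor path.
Every element of {B, T} is needed (dropping B leaves P2 open; dropping T leaves P1 open), so no proper subset is valid.
Among all size-2 subsets of the eligible variables, only {B, T} blocks every backdoor path, so it is the unique smallest valid adjustment set.

{B, T}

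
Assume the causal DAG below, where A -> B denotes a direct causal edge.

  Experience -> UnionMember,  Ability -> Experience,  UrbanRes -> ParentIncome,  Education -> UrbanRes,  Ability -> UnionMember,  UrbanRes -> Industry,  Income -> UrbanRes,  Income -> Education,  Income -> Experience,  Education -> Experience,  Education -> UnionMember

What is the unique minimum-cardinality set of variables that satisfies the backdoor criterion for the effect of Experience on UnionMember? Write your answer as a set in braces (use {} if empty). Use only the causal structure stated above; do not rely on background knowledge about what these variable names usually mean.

{Ability, Education}

Variables eligible for adjustment (non-descendants of Experience, excluding Experience and UnionMember): {Ability, Education, Income, Industry, ParentIncome, UrbanRes}.
Backdoor paths from Experience to UnionMember:
  P1: Experience <- Income -> Education -> UnionMember
  P2: Experience <- Income -> UrbanRes <- Education -> UnionMember
  P3: Experience <- Ability -> UnionMember
  P4: Experience <- Education -> UnionMember
The empty set is not sufficient: P1 (Experience <- Income -> Education -> UnionMember) has no collider blocking it and no conditioned non-collider, so it is open.
Try {Ability, Education}:
  P1: blocked at chain node Education ∈ conditioning set.
  P2: blocked at collider UrbanRes (neither it nor any descendant is in the conditioning set).
  P3: blocked at fork node Ability ∈ conditioning set.
  P4: blocked at fork node Education ∈ conditioning set.
{Ability, Education} contains no descendant of Experience and blocks every backdoor path.
Every element of {Ability, Education} is needed (dropping Ability leaves P3 open; dropping Education leaves P1 open), so no proper subset is valid.
Among all size-2 subsets of the eligible variables, only {Ability, Education} blocks every backdoor path, so it is the unique smallest valid adjustment set.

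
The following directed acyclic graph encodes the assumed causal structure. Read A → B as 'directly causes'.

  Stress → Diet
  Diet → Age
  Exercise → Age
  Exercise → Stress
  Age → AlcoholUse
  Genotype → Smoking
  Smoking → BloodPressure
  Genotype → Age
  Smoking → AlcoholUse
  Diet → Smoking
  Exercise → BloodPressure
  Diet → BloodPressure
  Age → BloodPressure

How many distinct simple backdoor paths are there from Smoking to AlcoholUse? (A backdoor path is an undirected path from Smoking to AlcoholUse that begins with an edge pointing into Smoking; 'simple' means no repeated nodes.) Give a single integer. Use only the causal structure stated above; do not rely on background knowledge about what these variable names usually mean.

A backdoor path from Smoking to AlcoholUse is any simple undirected path whose first edge points into Smoking (i.e. leaves Smoking via a parent).
Parents of Smoking: {Diet, Genotype}.
Enumerating:
  P1: Smoking <- Genotype -> Age -> AlcoholUse
  P2: Smoking <- Diet <- Stress <- Exercise -> Age -> AlcoholUse
  P3: Smoking <- Diet <- Stress <- Exercise -> BloodPressure <- Age -> AlcoholUse
  P4: Smoking <- Diet -> Age -> AlcoholUse
  P5: Smoking <- Diet -> BloodPressure <- Exercise -> Age -> AlcoholUse
  P6: Smoking <- Diet -> BloodPressure <- Age -> AlcoholUse
That exhausts the simple backdoor paths. Count: 6.

6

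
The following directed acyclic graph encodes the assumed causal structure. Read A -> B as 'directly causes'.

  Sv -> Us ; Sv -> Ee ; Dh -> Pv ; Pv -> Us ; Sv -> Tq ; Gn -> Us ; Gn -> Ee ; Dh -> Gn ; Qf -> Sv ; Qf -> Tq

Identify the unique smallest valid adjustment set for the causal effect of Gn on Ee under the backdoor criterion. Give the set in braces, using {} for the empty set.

Variables eligible for adjustment (non-descendants of Gn, excluding Gn and Ee): {Dh, Pv, Qf, Sv, Tq}.
Backdoor paths from Gn to Ee:
  P1: Gn <- Dh -> Pv -> Us <- Sv -> Ee
Each backdoor path contains an unconditioned collider, so every path is already blocked with the empty conditioning set:
  P1: blocked at collider Us (neither it nor any descendant is in the conditioning set).
The empty set is therefore the unique smallest valid set.

{}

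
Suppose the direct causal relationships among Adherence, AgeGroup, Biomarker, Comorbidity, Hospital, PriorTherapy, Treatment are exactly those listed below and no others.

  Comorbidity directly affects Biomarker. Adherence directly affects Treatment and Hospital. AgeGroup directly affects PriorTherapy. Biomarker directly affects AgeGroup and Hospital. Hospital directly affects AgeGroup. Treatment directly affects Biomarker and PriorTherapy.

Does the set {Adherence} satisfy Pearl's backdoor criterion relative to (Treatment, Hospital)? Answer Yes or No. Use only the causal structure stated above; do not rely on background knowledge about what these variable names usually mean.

Backdoor paths from Treatment to Hospital (paths whose first edge points into Treatment):
  P1: Treatment <- Adherence -> Hospital
Condition 1 (no descendant of Treatment in the set): holds — descendants of Treatment are {AgeGroup, Biomarker, Hospital, PriorTherapy}; none are in {Adherence}.
Condition 2 (every backdoor path blocked by {Adherence}):
  P1: blocked at fork node Adherence ∈ conditioning set.
{Adherence} satisfies the backdoor criterion.

Yes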